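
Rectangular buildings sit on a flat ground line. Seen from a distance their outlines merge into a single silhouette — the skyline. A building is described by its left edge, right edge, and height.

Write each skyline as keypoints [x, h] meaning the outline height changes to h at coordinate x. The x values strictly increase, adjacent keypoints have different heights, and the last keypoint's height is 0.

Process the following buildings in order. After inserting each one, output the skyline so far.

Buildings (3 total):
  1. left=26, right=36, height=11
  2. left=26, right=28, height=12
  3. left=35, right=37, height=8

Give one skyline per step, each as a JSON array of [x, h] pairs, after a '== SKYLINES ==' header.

== SKYLINES ==
[[26,11],[36,0]]
[[26,12],[28,11],[36,0]]
[[26,12],[28,11],[36,8],[37,0]]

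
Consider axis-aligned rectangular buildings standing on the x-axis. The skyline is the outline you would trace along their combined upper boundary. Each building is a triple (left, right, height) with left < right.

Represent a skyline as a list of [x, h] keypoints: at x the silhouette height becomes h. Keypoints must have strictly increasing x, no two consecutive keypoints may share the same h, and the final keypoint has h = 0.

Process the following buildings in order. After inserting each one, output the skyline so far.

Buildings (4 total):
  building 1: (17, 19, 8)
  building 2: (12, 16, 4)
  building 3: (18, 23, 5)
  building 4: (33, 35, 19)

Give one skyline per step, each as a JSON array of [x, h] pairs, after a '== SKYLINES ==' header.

== SKYLINES ==
[[17,8],[19,0]]
[[12,4],[16,0],[17,8],[19,0]]
[[12,4],[16,0],[17,8],[19,5],[23,0]]
[[12,4],[16,0],[17,8],[19,5],[23,0],[33,19],[35,0]]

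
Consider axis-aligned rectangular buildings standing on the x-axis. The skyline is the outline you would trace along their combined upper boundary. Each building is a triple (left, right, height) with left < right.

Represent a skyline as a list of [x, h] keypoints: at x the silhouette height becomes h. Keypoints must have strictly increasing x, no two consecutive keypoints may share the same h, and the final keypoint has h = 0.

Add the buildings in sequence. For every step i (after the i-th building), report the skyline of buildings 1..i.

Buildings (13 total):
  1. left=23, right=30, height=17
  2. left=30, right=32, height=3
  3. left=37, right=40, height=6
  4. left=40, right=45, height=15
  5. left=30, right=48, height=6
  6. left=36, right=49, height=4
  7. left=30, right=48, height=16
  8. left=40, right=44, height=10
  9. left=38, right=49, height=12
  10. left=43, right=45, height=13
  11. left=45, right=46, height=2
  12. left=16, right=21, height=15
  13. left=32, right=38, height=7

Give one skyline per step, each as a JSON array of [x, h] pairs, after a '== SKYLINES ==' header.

== SKYLINES ==
[[23,17],[30,0]]
[[23,17],[30,3],[32,0]]
[[23,17],[30,3],[32,0],[37,6],[40,0]]
[[23,17],[30,3],[32,0],[37,6],[40,15],[45,0]]
[[23,17],[30,6],[40,15],[45,6],[48,0]]
[[23,17],[30,6],[40,15],[45,6],[48,4],[49,0]]
[[23,17],[30,16],[48,4],[49,0]]
[[23,17],[30,16],[48,4],[49,0]]
[[23,17],[30,16],[48,12],[49,0]]
[[23,17],[30,16],[48,12],[49,0]]
[[23,17],[30,16],[48,12],[49,0]]
[[16,15],[21,0],[23,17],[30,16],[48,12],[49,0]]
[[16,15],[21,0],[23,17],[30,16],[48,12],[49,0]]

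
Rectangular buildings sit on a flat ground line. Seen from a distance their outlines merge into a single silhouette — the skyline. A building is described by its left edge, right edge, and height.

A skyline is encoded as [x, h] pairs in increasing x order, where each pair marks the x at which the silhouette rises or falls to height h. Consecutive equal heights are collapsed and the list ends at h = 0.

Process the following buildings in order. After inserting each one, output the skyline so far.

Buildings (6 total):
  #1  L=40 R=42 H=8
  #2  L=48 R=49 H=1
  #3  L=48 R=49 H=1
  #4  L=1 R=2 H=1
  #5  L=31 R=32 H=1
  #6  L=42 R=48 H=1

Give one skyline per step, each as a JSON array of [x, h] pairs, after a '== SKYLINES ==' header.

== SKYLINES ==
[[40,8],[42,0]]
[[40,8],[42,0],[48,1],[49,0]]
[[40,8],[42,0],[48,1],[49,0]]
[[1,1],[2,0],[40,8],[42,0],[48,1],[49,0]]
[[1,1],[2,0],[31,1],[32,0],[40,8],[42,0],[48,1],[49,0]]
[[1,1],[2,0],[31,1],[32,0],[40,8],[42,1],[49,0]]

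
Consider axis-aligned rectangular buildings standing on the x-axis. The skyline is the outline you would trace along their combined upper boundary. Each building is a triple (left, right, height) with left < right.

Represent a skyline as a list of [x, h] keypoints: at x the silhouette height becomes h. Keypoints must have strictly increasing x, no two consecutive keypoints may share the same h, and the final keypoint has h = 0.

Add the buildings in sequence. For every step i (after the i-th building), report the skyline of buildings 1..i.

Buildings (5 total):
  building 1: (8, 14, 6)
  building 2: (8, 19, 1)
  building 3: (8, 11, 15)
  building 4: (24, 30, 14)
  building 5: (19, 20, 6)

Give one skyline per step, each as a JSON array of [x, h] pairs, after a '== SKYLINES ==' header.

== SKYLINES ==
[[8,6],[14,0]]
[[8,6],[14,1],[19,0]]
[[8,15],[11,6],[14,1],[19,0]]
[[8,15],[11,6],[14,1],[19,0],[24,14],[30,0]]
[[8,15],[11,6],[14,1],[19,6],[20,0],[24,14],[30,0]]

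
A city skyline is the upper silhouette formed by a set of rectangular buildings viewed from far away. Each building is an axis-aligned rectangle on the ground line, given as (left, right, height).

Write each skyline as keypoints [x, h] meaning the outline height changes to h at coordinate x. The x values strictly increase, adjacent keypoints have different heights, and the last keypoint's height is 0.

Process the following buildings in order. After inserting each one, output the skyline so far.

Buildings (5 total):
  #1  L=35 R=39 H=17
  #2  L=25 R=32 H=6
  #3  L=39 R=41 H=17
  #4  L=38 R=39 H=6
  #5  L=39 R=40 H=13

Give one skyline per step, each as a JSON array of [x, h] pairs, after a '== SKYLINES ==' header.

== SKYLINES ==
[[35,17],[39,0]]
[[25,6],[32,0],[35,17],[39,0]]
[[25,6],[32,0],[35,17],[41,0]]
[[25,6],[32,0],[35,17],[41,0]]
[[25,6],[32,0],[35,17],[41,0]]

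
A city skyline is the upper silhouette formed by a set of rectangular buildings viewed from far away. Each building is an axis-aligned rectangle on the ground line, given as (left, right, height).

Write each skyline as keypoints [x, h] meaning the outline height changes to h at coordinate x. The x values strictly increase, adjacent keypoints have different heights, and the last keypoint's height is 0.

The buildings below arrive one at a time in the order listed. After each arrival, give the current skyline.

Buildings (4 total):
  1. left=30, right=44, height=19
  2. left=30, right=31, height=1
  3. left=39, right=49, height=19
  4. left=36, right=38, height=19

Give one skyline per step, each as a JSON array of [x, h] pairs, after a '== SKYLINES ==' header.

== SKYLINES ==
[[30,19],[44,0]]
[[30,19],[44,0]]
[[30,19],[49,0]]
[[30,19],[49,0]]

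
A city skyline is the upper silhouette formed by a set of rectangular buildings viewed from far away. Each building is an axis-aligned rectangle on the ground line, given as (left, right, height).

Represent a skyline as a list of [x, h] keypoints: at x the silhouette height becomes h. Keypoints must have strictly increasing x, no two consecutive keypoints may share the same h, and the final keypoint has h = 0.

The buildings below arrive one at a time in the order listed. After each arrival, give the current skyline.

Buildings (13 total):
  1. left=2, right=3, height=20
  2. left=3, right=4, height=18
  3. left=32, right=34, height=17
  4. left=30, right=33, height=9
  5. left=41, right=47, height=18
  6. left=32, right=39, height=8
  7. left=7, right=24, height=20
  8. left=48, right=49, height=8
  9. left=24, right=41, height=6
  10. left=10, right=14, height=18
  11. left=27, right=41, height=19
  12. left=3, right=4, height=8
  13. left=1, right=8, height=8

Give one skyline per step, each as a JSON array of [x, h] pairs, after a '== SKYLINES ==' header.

== SKYLINES ==
[[2,20],[3,0]]
[[2,20],[3,18],[4,0]]
[[2,20],[3,18],[4,0],[32,17],[34,0]]
[[2,20],[3,18],[4,0],[30,9],[32,17],[34,0]]
[[2,20],[3,18],[4,0],[30,9],[32,17],[34,0],[41,18],[47,0]]
[[2,20],[3,18],[4,0],[30,9],[32,17],[34,8],[39,0],[41,18],[47,0]]
[[2,20],[3,18],[4,0],[7,20],[24,0],[30,9],[32,17],[34,8],[39,0],[41,18],[47,0]]
[[2,20],[3,18],[4,0],[7,20],[24,0],[30,9],[32,17],[34,8],[39,0],[41,18],[47,0],[48,8],[49,0]]
[[2,20],[3,18],[4,0],[7,20],[24,6],[30,9],[32,17],[34,8],[39,6],[41,18],[47,0],[48,8],[49,0]]
[[2,20],[3,18],[4,0],[7,20],[24,6],[30,9],[32,17],[34,8],[39,6],[41,18],[47,0],[48,8],[49,0]]
[[2,20],[3,18],[4,0],[7,20],[24,6],[27,19],[41,18],[47,0],[48,8],[49,0]]
[[2,20],[3,18],[4,0],[7,20],[24,6],[27,19],[41,18],[47,0],[48,8],[49,0]]
[[1,8],[2,20],[3,18],[4,8],[7,20],[24,6],[27,19],[41,18],[47,0],[48,8],[49,0]]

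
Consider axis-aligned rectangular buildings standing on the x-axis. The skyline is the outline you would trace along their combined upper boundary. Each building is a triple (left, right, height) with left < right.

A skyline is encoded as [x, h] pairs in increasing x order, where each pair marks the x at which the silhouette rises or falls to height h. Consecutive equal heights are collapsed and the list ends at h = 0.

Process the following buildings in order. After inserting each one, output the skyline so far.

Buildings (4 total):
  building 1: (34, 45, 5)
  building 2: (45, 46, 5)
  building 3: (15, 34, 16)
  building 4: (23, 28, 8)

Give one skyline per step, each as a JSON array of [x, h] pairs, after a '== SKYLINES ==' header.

== SKYLINES ==
[[34,5],[45,0]]
[[34,5],[46,0]]
[[15,16],[34,5],[46,0]]
[[15,16],[34,5],[46,0]]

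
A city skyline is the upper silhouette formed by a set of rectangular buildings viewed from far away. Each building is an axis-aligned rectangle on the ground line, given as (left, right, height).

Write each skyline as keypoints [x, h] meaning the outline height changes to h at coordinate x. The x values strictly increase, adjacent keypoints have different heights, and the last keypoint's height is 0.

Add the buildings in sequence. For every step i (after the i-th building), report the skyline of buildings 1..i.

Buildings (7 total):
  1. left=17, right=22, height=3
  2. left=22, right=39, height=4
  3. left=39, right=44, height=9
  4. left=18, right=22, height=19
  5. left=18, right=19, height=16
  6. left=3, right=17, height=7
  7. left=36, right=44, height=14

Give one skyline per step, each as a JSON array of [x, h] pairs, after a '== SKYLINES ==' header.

== SKYLINES ==
[[17,3],[22,0]]
[[17,3],[22,4],[39,0]]
[[17,3],[22,4],[39,9],[44,0]]
[[17,3],[18,19],[22,4],[39,9],[44,0]]
[[17,3],[18,19],[22,4],[39,9],[44,0]]
[[3,7],[17,3],[18,19],[22,4],[39,9],[44,0]]
[[3,7],[17,3],[18,19],[22,4],[36,14],[44,0]]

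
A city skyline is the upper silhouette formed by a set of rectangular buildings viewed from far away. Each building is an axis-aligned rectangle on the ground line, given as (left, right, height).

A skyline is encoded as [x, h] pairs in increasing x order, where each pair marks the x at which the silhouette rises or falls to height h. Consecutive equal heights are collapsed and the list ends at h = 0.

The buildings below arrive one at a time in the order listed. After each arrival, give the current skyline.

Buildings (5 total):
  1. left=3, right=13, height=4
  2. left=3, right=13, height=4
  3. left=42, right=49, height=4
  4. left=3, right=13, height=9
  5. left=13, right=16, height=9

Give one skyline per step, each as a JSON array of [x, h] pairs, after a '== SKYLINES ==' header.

== SKYLINES ==
[[3,4],[13,0]]
[[3,4],[13,0]]
[[3,4],[13,0],[42,4],[49,0]]
[[3,9],[13,0],[42,4],[49,0]]
[[3,9],[16,0],[42,4],[49,0]]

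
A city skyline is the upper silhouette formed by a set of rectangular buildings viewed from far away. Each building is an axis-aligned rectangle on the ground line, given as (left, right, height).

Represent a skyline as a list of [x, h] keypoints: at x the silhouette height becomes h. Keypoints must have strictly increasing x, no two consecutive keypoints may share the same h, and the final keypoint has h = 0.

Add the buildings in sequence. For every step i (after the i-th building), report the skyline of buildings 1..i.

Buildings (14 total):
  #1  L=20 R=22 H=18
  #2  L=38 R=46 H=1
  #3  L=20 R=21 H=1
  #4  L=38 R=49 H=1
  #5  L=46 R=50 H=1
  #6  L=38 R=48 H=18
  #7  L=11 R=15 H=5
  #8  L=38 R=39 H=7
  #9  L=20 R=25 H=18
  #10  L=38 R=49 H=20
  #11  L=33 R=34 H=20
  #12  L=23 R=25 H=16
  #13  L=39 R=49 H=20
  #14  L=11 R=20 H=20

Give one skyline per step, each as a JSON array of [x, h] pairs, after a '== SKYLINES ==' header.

== SKYLINES ==
[[20,18],[22,0]]
[[20,18],[22,0],[38,1],[46,0]]
[[20,18],[22,0],[38,1],[46,0]]
[[20,18],[22,0],[38,1],[49,0]]
[[20,18],[22,0],[38,1],[50,0]]
[[20,18],[22,0],[38,18],[48,1],[50,0]]
[[11,5],[15,0],[20,18],[22,0],[38,18],[48,1],[50,0]]
[[11,5],[15,0],[20,18],[22,0],[38,18],[48,1],[50,0]]
[[11,5],[15,0],[20,18],[25,0],[38,18],[48,1],[50,0]]
[[11,5],[15,0],[20,18],[25,0],[38,20],[49,1],[50,0]]
[[11,5],[15,0],[20,18],[25,0],[33,20],[34,0],[38,20],[49,1],[50,0]]
[[11,5],[15,0],[20,18],[25,0],[33,20],[34,0],[38,20],[49,1],[50,0]]
[[11,5],[15,0],[20,18],[25,0],[33,20],[34,0],[38,20],[49,1],[50,0]]
[[11,20],[20,18],[25,0],[33,20],[34,0],[38,20],[49,1],[50,0]]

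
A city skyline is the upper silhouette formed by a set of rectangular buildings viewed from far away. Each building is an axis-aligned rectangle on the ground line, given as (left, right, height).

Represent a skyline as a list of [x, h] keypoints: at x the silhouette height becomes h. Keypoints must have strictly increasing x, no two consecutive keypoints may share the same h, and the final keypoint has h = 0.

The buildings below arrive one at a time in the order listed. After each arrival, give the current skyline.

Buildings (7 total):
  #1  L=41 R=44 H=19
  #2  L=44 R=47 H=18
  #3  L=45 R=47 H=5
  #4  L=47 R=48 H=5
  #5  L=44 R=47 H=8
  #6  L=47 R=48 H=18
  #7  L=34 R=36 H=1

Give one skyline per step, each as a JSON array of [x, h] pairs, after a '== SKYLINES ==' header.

== SKYLINES ==
[[41,19],[44,0]]
[[41,19],[44,18],[47,0]]
[[41,19],[44,18],[47,0]]
[[41,19],[44,18],[47,5],[48,0]]
[[41,19],[44,18],[47,5],[48,0]]
[[41,19],[44,18],[48,0]]
[[34,1],[36,0],[41,19],[44,18],[48,0]]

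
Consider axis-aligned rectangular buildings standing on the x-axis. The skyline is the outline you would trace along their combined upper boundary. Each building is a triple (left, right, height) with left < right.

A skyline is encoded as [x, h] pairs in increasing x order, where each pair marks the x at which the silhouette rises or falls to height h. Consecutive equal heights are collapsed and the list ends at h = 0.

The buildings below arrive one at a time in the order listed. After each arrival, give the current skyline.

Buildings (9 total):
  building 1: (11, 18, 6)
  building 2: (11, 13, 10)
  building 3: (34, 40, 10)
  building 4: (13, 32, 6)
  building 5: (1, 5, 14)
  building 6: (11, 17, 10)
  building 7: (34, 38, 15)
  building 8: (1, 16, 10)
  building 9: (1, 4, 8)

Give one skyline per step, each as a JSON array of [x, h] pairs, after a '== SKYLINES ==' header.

== SKYLINES ==
[[11,6],[18,0]]
[[11,10],[13,6],[18,0]]
[[11,10],[13,6],[18,0],[34,10],[40,0]]
[[11,10],[13,6],[32,0],[34,10],[40,0]]
[[1,14],[5,0],[11,10],[13,6],[32,0],[34,10],[40,0]]
[[1,14],[5,0],[11,10],[17,6],[32,0],[34,10],[40,0]]
[[1,14],[5,0],[11,10],[17,6],[32,0],[34,15],[38,10],[40,0]]
[[1,14],[5,10],[17,6],[32,0],[34,15],[38,10],[40,0]]
[[1,14],[5,10],[17,6],[32,0],[34,15],[38,10],[40,0]]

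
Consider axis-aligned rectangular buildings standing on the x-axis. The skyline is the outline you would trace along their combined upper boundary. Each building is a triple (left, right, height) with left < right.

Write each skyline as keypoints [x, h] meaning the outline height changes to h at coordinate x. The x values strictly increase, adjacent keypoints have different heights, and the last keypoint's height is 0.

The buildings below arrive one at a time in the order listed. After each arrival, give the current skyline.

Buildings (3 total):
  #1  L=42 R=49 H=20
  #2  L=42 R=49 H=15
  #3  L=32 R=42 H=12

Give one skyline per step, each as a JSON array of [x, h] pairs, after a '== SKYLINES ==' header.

== SKYLINES ==
[[42,20],[49,0]]
[[42,20],[49,0]]
[[32,12],[42,20],[49,0]]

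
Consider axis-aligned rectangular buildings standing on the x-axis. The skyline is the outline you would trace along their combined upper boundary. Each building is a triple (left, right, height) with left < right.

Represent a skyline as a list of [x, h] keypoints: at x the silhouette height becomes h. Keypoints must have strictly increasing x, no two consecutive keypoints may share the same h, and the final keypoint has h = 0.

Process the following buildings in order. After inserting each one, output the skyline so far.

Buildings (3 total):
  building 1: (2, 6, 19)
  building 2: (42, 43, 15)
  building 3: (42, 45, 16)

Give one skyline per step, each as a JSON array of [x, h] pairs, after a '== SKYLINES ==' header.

== SKYLINES ==
[[2,19],[6,0]]
[[2,19],[6,0],[42,15],[43,0]]
[[2,19],[6,0],[42,16],[45,0]]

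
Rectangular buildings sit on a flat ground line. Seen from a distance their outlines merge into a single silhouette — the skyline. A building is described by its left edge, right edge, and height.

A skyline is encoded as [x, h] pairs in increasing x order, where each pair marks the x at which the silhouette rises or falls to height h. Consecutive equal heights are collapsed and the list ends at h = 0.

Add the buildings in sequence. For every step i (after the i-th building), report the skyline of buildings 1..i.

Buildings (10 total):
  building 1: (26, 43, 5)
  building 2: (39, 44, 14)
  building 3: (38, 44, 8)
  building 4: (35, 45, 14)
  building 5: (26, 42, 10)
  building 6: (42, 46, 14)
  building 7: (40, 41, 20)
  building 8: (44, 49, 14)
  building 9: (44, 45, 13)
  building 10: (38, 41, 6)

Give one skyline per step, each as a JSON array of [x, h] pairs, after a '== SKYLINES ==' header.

== SKYLINES ==
[[26,5],[43,0]]
[[26,5],[39,14],[44,0]]
[[26,5],[38,8],[39,14],[44,0]]
[[26,5],[35,14],[45,0]]
[[26,10],[35,14],[45,0]]
[[26,10],[35,14],[46,0]]
[[26,10],[35,14],[40,20],[41,14],[46,0]]
[[26,10],[35,14],[40,20],[41,14],[49,0]]
[[26,10],[35,14],[40,20],[41,14],[49,0]]
[[26,10],[35,14],[40,20],[41,14],[49,0]]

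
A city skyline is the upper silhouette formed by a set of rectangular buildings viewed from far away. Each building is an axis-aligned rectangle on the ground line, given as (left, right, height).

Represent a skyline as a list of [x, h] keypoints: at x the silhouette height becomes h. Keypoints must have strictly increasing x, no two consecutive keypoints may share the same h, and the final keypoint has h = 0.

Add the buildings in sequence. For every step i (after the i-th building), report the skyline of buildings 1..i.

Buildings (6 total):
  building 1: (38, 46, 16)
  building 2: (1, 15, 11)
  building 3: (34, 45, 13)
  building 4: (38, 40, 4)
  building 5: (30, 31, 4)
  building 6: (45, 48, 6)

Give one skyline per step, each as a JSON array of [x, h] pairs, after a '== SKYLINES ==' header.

== SKYLINES ==
[[38,16],[46,0]]
[[1,11],[15,0],[38,16],[46,0]]
[[1,11],[15,0],[34,13],[38,16],[46,0]]
[[1,11],[15,0],[34,13],[38,16],[46,0]]
[[1,11],[15,0],[30,4],[31,0],[34,13],[38,16],[46,0]]
[[1,11],[15,0],[30,4],[31,0],[34,13],[38,16],[46,6],[48,0]]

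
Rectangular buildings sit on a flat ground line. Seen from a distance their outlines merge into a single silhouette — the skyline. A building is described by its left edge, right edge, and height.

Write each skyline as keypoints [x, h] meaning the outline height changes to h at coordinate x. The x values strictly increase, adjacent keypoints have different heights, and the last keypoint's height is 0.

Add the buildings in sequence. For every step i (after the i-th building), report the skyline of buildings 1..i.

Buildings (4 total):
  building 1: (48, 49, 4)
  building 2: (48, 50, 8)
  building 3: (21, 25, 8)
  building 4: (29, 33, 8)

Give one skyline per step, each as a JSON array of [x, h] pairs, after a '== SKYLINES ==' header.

== SKYLINES ==
[[48,4],[49,0]]
[[48,8],[50,0]]
[[21,8],[25,0],[48,8],[50,0]]
[[21,8],[25,0],[29,8],[33,0],[48,8],[50,0]]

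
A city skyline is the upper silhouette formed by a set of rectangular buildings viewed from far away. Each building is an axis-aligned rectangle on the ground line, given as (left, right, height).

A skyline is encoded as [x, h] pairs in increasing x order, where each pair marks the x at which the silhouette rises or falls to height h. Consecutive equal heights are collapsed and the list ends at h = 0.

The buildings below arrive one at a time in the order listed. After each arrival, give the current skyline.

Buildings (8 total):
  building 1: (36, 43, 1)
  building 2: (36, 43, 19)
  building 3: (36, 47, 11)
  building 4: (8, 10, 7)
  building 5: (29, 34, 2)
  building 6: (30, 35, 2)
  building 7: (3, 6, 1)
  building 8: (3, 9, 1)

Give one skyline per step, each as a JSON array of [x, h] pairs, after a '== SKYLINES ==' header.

== SKYLINES ==
[[36,1],[43,0]]
[[36,19],[43,0]]
[[36,19],[43,11],[47,0]]
[[8,7],[10,0],[36,19],[43,11],[47,0]]
[[8,7],[10,0],[29,2],[34,0],[36,19],[43,11],[47,0]]
[[8,7],[10,0],[29,2],[35,0],[36,19],[43,11],[47,0]]
[[3,1],[6,0],[8,7],[10,0],[29,2],[35,0],[36,19],[43,11],[47,0]]
[[3,1],[8,7],[10,0],[29,2],[35,0],[36,19],[43,11],[47,0]]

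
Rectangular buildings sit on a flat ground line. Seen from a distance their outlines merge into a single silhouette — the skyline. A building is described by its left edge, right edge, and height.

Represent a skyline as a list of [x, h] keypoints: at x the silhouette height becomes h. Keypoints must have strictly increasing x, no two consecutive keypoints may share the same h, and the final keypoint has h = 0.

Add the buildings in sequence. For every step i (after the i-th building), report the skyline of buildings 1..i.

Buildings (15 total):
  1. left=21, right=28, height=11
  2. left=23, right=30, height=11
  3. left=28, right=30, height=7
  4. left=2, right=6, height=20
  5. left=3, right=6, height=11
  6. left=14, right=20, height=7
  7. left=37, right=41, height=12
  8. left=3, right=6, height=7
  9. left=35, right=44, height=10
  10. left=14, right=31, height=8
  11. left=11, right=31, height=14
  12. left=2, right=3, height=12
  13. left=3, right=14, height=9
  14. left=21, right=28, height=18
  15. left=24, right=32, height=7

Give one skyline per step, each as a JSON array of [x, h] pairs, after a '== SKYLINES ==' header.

== SKYLINES ==
[[21,11],[28,0]]
[[21,11],[30,0]]
[[21,11],[30,0]]
[[2,20],[6,0],[21,11],[30,0]]
[[2,20],[6,0],[21,11],[30,0]]
[[2,20],[6,0],[14,7],[20,0],[21,11],[30,0]]
[[2,20],[6,0],[14,7],[20,0],[21,11],[30,0],[37,12],[41,0]]
[[2,20],[6,0],[14,7],[20,0],[21,11],[30,0],[37,12],[41,0]]
[[2,20],[6,0],[14,7],[20,0],[21,11],[30,0],[35,10],[37,12],[41,10],[44,0]]
[[2,20],[6,0],[14,8],[21,11],[30,8],[31,0],[35,10],[37,12],[41,10],[44,0]]
[[2,20],[6,0],[11,14],[31,0],[35,10],[37,12],[41,10],[44,0]]
[[2,20],[6,0],[11,14],[31,0],[35,10],[37,12],[41,10],[44,0]]
[[2,20],[6,9],[11,14],[31,0],[35,10],[37,12],[41,10],[44,0]]
[[2,20],[6,9],[11,14],[21,18],[28,14],[31,0],[35,10],[37,12],[41,10],[44,0]]
[[2,20],[6,9],[11,14],[21,18],[28,14],[31,7],[32,0],[35,10],[37,12],[41,10],[44,0]]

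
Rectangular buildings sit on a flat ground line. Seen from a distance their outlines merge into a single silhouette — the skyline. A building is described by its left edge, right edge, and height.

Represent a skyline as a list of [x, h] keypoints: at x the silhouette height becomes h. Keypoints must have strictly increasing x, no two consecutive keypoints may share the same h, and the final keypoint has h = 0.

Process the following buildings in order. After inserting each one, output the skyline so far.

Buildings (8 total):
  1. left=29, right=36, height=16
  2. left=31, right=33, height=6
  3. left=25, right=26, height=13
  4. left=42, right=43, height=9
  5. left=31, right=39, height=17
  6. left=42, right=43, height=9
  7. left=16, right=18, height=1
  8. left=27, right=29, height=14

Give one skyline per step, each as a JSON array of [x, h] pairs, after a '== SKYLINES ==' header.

== SKYLINES ==
[[29,16],[36,0]]
[[29,16],[36,0]]
[[25,13],[26,0],[29,16],[36,0]]
[[25,13],[26,0],[29,16],[36,0],[42,9],[43,0]]
[[25,13],[26,0],[29,16],[31,17],[39,0],[42,9],[43,0]]
[[25,13],[26,0],[29,16],[31,17],[39,0],[42,9],[43,0]]
[[16,1],[18,0],[25,13],[26,0],[29,16],[31,17],[39,0],[42,9],[43,0]]
[[16,1],[18,0],[25,13],[26,0],[27,14],[29,16],[31,17],[39,0],[42,9],[43,0]]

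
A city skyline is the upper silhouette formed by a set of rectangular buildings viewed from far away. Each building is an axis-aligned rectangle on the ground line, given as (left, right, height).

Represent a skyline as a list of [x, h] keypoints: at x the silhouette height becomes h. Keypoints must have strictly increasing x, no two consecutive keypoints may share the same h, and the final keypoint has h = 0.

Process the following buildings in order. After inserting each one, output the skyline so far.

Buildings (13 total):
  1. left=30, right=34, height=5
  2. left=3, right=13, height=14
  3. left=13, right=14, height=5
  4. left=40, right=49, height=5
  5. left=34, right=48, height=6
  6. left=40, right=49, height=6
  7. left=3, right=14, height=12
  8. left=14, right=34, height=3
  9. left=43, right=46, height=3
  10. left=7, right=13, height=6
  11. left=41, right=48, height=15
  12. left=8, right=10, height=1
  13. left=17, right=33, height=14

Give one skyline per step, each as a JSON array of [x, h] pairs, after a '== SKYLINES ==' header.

== SKYLINES ==
[[30,5],[34,0]]
[[3,14],[13,0],[30,5],[34,0]]
[[3,14],[13,5],[14,0],[30,5],[34,0]]
[[3,14],[13,5],[14,0],[30,5],[34,0],[40,5],[49,0]]
[[3,14],[13,5],[14,0],[30,5],[34,6],[48,5],[49,0]]
[[3,14],[13,5],[14,0],[30,5],[34,6],[49,0]]
[[3,14],[13,12],[14,0],[30,5],[34,6],[49,0]]
[[3,14],[13,12],[14,3],[30,5],[34,6],[49,0]]
[[3,14],[13,12],[14,3],[30,5],[34,6],[49,0]]
[[3,14],[13,12],[14,3],[30,5],[34,6],[49,0]]
[[3,14],[13,12],[14,3],[30,5],[34,6],[41,15],[48,6],[49,0]]
[[3,14],[13,12],[14,3],[30,5],[34,6],[41,15],[48,6],[49,0]]
[[3,14],[13,12],[14,3],[17,14],[33,5],[34,6],[41,15],[48,6],[49,0]]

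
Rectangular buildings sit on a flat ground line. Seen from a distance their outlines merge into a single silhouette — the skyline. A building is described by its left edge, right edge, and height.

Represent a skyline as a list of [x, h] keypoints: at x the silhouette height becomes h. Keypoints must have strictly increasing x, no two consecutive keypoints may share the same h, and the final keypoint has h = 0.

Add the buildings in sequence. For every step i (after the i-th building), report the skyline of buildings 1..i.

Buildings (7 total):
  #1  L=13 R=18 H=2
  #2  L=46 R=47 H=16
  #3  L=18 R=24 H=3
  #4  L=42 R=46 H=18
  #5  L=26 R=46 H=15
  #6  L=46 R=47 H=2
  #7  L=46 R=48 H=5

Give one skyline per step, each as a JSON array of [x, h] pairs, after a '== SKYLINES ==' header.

== SKYLINES ==
[[13,2],[18,0]]
[[13,2],[18,0],[46,16],[47,0]]
[[13,2],[18,3],[24,0],[46,16],[47,0]]
[[13,2],[18,3],[24,0],[42,18],[46,16],[47,0]]
[[13,2],[18,3],[24,0],[26,15],[42,18],[46,16],[47,0]]
[[13,2],[18,3],[24,0],[26,15],[42,18],[46,16],[47,0]]
[[13,2],[18,3],[24,0],[26,15],[42,18],[46,16],[47,5],[48,0]]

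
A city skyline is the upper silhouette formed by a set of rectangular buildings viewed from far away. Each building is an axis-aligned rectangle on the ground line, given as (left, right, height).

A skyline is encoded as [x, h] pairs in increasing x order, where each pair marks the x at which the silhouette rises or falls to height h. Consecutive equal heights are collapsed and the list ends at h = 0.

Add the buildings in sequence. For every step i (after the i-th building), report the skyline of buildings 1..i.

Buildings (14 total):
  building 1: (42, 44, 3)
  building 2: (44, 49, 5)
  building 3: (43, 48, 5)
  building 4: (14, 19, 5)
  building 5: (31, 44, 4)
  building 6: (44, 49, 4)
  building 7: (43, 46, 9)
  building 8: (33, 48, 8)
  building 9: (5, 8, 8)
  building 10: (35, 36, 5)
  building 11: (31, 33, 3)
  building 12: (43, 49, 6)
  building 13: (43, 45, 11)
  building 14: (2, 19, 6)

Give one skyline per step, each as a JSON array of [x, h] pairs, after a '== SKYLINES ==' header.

== SKYLINES ==
[[42,3],[44,0]]
[[42,3],[44,5],[49,0]]
[[42,3],[43,5],[49,0]]
[[14,5],[19,0],[42,3],[43,5],[49,0]]
[[14,5],[19,0],[31,4],[43,5],[49,0]]
[[14,5],[19,0],[31,4],[43,5],[49,0]]
[[14,5],[19,0],[31,4],[43,9],[46,5],[49,0]]
[[14,5],[19,0],[31,4],[33,8],[43,9],[46,8],[48,5],[49,0]]
[[5,8],[8,0],[14,5],[19,0],[31,4],[33,8],[43,9],[46,8],[48,5],[49,0]]
[[5,8],[8,0],[14,5],[19,0],[31,4],[33,8],[43,9],[46,8],[48,5],[49,0]]
[[5,8],[8,0],[14,5],[19,0],[31,4],[33,8],[43,9],[46,8],[48,5],[49,0]]
[[5,8],[8,0],[14,5],[19,0],[31,4],[33,8],[43,9],[46,8],[48,6],[49,0]]
[[5,8],[8,0],[14,5],[19,0],[31,4],[33,8],[43,11],[45,9],[46,8],[48,6],[49,0]]
[[2,6],[5,8],[8,6],[19,0],[31,4],[33,8],[43,11],[45,9],[46,8],[48,6],[49,0]]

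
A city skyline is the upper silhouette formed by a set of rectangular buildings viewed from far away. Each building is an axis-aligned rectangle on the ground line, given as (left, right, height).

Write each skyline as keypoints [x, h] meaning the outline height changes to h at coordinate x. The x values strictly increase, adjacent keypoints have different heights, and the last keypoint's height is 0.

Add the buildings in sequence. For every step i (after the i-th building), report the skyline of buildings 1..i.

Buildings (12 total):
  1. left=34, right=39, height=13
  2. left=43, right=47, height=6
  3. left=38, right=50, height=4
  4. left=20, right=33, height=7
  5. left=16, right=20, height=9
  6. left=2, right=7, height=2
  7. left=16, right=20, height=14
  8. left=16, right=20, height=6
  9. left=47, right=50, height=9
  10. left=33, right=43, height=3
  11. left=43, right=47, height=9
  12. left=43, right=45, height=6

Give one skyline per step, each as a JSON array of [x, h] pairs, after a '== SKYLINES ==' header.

== SKYLINES ==
[[34,13],[39,0]]
[[34,13],[39,0],[43,6],[47,0]]
[[34,13],[39,4],[43,6],[47,4],[50,0]]
[[20,7],[33,0],[34,13],[39,4],[43,6],[47,4],[50,0]]
[[16,9],[20,7],[33,0],[34,13],[39,4],[43,6],[47,4],[50,0]]
[[2,2],[7,0],[16,9],[20,7],[33,0],[34,13],[39,4],[43,6],[47,4],[50,0]]
[[2,2],[7,0],[16,14],[20,7],[33,0],[34,13],[39,4],[43,6],[47,4],[50,0]]
[[2,2],[7,0],[16,14],[20,7],[33,0],[34,13],[39,4],[43,6],[47,4],[50,0]]
[[2,2],[7,0],[16,14],[20,7],[33,0],[34,13],[39,4],[43,6],[47,9],[50,0]]
[[2,2],[7,0],[16,14],[20,7],[33,3],[34,13],[39,4],[43,6],[47,9],[50,0]]
[[2,2],[7,0],[16,14],[20,7],[33,3],[34,13],[39,4],[43,9],[50,0]]
[[2,2],[7,0],[16,14],[20,7],[33,3],[34,13],[39,4],[43,9],[50,0]]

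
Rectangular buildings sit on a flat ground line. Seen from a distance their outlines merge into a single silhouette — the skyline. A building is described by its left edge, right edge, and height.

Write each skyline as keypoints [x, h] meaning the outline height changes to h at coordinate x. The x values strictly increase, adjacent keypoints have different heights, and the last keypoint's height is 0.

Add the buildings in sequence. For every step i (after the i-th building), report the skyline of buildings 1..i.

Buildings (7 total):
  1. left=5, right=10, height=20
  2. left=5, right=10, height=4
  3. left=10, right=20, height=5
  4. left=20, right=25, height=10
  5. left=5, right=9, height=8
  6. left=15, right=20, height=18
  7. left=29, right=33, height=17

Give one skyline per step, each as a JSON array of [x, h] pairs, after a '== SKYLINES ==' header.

== SKYLINES ==
[[5,20],[10,0]]
[[5,20],[10,0]]
[[5,20],[10,5],[20,0]]
[[5,20],[10,5],[20,10],[25,0]]
[[5,20],[10,5],[20,10],[25,0]]
[[5,20],[10,5],[15,18],[20,10],[25,0]]
[[5,20],[10,5],[15,18],[20,10],[25,0],[29,17],[33,0]]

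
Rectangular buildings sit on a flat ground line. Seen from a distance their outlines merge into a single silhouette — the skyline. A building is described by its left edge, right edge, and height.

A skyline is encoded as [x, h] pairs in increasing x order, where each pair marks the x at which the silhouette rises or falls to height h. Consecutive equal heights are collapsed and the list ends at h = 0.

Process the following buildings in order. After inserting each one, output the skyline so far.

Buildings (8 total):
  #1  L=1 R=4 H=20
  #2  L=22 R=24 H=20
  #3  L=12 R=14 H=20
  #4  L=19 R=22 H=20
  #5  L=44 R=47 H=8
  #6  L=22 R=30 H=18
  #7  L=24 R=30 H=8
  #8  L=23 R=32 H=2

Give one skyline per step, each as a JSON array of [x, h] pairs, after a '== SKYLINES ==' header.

== SKYLINES ==
[[1,20],[4,0]]
[[1,20],[4,0],[22,20],[24,0]]
[[1,20],[4,0],[12,20],[14,0],[22,20],[24,0]]
[[1,20],[4,0],[12,20],[14,0],[19,20],[24,0]]
[[1,20],[4,0],[12,20],[14,0],[19,20],[24,0],[44,8],[47,0]]
[[1,20],[4,0],[12,20],[14,0],[19,20],[24,18],[30,0],[44,8],[47,0]]
[[1,20],[4,0],[12,20],[14,0],[19,20],[24,18],[30,0],[44,8],[47,0]]
[[1,20],[4,0],[12,20],[14,0],[19,20],[24,18],[30,2],[32,0],[44,8],[47,0]]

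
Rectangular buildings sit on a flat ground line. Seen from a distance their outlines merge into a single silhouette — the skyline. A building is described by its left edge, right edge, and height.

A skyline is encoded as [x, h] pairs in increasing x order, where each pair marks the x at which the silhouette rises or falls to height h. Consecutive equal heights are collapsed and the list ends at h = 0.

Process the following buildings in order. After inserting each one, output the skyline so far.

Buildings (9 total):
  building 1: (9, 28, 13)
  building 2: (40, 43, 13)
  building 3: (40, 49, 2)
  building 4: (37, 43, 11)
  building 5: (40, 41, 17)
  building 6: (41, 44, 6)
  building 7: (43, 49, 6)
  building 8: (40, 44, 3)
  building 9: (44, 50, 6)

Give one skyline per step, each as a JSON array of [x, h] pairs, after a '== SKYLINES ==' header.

== SKYLINES ==
[[9,13],[28,0]]
[[9,13],[28,0],[40,13],[43,0]]
[[9,13],[28,0],[40,13],[43,2],[49,0]]
[[9,13],[28,0],[37,11],[40,13],[43,2],[49,0]]
[[9,13],[28,0],[37,11],[40,17],[41,13],[43,2],[49,0]]
[[9,13],[28,0],[37,11],[40,17],[41,13],[43,6],[44,2],[49,0]]
[[9,13],[28,0],[37,11],[40,17],[41,13],[43,6],[49,0]]
[[9,13],[28,0],[37,11],[40,17],[41,13],[43,6],[49,0]]
[[9,13],[28,0],[37,11],[40,17],[41,13],[43,6],[50,0]]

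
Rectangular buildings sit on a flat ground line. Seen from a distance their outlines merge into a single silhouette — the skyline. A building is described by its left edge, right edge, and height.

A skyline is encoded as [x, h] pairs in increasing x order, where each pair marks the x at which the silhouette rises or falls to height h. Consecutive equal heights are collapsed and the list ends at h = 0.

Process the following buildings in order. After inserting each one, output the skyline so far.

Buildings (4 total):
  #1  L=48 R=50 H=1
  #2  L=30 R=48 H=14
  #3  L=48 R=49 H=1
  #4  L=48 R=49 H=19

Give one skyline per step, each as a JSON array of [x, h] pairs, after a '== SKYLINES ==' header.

== SKYLINES ==
[[48,1],[50,0]]
[[30,14],[48,1],[50,0]]
[[30,14],[48,1],[50,0]]
[[30,14],[48,19],[49,1],[50,0]]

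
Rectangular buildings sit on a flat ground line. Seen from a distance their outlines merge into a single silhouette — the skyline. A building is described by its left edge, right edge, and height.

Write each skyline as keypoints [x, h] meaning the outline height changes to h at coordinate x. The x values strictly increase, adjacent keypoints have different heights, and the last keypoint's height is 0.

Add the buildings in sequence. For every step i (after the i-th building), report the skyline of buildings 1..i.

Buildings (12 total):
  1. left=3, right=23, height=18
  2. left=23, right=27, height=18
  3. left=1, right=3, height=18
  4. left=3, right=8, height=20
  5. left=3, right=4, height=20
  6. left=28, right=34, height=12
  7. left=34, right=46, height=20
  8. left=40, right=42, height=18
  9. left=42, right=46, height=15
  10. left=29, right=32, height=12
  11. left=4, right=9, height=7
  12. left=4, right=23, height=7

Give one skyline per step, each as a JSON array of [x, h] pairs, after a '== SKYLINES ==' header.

== SKYLINES ==
[[3,18],[23,0]]
[[3,18],[27,0]]
[[1,18],[27,0]]
[[1,18],[3,20],[8,18],[27,0]]
[[1,18],[3,20],[8,18],[27,0]]
[[1,18],[3,20],[8,18],[27,0],[28,12],[34,0]]
[[1,18],[3,20],[8,18],[27,0],[28,12],[34,20],[46,0]]
[[1,18],[3,20],[8,18],[27,0],[28,12],[34,20],[46,0]]
[[1,18],[3,20],[8,18],[27,0],[28,12],[34,20],[46,0]]
[[1,18],[3,20],[8,18],[27,0],[28,12],[34,20],[46,0]]
[[1,18],[3,20],[8,18],[27,0],[28,12],[34,20],[46,0]]
[[1,18],[3,20],[8,18],[27,0],[28,12],[34,20],[46,0]]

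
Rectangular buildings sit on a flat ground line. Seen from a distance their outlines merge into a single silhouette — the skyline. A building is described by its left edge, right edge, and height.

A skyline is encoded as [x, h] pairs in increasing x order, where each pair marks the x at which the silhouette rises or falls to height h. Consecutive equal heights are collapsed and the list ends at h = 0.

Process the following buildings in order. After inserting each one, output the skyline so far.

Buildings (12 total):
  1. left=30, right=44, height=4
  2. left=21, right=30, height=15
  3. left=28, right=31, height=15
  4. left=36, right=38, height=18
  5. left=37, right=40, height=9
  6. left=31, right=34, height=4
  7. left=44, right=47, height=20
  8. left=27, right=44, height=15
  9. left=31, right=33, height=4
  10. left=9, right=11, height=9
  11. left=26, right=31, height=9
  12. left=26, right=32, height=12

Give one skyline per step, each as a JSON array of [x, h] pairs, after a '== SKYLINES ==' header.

== SKYLINES ==
[[30,4],[44,0]]
[[21,15],[30,4],[44,0]]
[[21,15],[31,4],[44,0]]
[[21,15],[31,4],[36,18],[38,4],[44,0]]
[[21,15],[31,4],[36,18],[38,9],[40,4],[44,0]]
[[21,15],[31,4],[36,18],[38,9],[40,4],[44,0]]
[[21,15],[31,4],[36,18],[38,9],[40,4],[44,20],[47,0]]
[[21,15],[36,18],[38,15],[44,20],[47,0]]
[[21,15],[36,18],[38,15],[44,20],[47,0]]
[[9,9],[11,0],[21,15],[36,18],[38,15],[44,20],[47,0]]
[[9,9],[11,0],[21,15],[36,18],[38,15],[44,20],[47,0]]
[[9,9],[11,0],[21,15],[36,18],[38,15],[44,20],[47,0]]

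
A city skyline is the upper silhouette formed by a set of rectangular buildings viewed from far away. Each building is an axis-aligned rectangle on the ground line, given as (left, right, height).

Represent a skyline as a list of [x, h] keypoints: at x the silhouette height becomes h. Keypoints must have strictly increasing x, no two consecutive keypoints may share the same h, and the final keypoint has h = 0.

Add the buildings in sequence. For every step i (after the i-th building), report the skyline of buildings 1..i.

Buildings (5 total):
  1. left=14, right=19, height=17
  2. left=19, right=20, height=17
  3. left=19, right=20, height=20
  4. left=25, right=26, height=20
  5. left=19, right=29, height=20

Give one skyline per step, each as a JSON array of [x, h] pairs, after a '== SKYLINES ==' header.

== SKYLINES ==
[[14,17],[19,0]]
[[14,17],[20,0]]
[[14,17],[19,20],[20,0]]
[[14,17],[19,20],[20,0],[25,20],[26,0]]
[[14,17],[19,20],[29,0]]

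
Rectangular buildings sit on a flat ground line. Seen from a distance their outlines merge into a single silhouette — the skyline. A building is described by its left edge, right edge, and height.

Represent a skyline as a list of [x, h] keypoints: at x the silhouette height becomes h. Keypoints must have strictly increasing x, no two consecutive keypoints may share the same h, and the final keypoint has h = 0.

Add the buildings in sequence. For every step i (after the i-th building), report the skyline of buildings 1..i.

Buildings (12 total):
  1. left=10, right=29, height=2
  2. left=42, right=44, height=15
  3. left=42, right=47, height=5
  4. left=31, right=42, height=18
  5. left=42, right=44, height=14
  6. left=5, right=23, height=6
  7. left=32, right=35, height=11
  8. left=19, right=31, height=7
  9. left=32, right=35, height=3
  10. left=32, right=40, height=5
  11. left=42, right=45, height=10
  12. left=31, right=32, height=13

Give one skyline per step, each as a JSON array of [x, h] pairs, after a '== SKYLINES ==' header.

== SKYLINES ==
[[10,2],[29,0]]
[[10,2],[29,0],[42,15],[44,0]]
[[10,2],[29,0],[42,15],[44,5],[47,0]]
[[10,2],[29,0],[31,18],[42,15],[44,5],[47,0]]
[[10,2],[29,0],[31,18],[42,15],[44,5],[47,0]]
[[5,6],[23,2],[29,0],[31,18],[42,15],[44,5],[47,0]]
[[5,6],[23,2],[29,0],[31,18],[42,15],[44,5],[47,0]]
[[5,6],[19,7],[31,18],[42,15],[44,5],[47,0]]
[[5,6],[19,7],[31,18],[42,15],[44,5],[47,0]]
[[5,6],[19,7],[31,18],[42,15],[44,5],[47,0]]
[[5,6],[19,7],[31,18],[42,15],[44,10],[45,5],[47,0]]
[[5,6],[19,7],[31,18],[42,15],[44,10],[45,5],[47,0]]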